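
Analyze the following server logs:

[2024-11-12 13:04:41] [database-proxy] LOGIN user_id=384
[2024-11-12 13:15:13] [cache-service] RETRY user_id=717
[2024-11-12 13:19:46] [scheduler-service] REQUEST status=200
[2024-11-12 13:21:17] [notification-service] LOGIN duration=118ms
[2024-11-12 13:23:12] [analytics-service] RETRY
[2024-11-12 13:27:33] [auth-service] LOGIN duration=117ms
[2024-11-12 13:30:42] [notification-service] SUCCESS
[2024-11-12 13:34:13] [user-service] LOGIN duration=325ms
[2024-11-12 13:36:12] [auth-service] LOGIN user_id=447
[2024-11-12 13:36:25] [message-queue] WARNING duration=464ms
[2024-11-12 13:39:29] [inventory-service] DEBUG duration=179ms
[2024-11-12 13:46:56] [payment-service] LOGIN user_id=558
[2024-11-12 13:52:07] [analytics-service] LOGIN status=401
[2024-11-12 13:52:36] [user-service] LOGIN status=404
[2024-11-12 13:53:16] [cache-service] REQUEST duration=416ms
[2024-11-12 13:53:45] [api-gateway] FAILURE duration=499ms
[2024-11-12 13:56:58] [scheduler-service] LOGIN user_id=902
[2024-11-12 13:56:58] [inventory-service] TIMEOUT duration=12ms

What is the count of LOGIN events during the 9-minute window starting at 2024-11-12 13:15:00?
1

To count events in the time window:

1. Window boundaries: 2024-11-12 13:15:00 to 2024-11-12 13:24:00
2. Filter for LOGIN events within this window
3. Count matching events: 1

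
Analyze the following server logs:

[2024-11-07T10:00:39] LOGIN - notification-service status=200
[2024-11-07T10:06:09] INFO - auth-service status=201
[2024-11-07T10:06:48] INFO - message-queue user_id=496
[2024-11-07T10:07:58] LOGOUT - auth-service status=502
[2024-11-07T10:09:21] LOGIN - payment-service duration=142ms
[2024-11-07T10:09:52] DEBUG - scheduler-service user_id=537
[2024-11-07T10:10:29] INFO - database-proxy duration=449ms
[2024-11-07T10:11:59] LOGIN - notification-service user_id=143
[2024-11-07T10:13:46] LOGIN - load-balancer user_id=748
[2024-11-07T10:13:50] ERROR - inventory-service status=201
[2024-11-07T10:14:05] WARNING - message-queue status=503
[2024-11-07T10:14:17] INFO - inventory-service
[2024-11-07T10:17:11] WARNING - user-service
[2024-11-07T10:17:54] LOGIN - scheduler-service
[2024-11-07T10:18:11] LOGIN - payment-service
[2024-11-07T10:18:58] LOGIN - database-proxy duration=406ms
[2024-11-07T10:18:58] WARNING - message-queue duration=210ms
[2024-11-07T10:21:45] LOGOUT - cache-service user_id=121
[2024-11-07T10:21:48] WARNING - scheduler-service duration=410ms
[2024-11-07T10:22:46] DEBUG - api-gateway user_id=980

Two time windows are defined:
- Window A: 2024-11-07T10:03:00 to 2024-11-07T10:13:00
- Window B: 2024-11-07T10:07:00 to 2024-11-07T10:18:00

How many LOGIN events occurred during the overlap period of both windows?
2

To find overlap events:

1. Window A: 2024-11-07T10:03:00 to 2024-11-07T10:13:00
2. Window B: 2024-11-07T10:07:00 to 2024-11-07T10:18:00
3. Overlap period: 2024-11-07T10:07:00 to 2024-11-07T10:13:00
4. Count LOGIN events in overlap: 2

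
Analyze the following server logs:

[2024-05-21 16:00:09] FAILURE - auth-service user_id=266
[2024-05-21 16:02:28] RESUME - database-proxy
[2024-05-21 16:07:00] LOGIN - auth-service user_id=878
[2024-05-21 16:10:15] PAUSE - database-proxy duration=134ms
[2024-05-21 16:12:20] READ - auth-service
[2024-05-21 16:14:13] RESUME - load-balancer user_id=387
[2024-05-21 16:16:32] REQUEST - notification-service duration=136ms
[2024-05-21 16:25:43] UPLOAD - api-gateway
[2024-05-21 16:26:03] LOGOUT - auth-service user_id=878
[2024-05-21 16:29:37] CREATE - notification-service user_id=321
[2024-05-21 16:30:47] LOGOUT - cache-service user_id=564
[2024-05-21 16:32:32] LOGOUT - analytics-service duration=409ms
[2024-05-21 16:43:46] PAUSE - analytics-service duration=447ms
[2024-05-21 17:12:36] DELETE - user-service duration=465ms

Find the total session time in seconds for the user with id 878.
1143

To calculate session duration:

1. Find LOGIN event for user_id=878: 2024-05-21 16:07:00
2. Find LOGOUT event for user_id=878: 2024-05-21 16:26:03
3. Session duration: 2024-05-21 16:26:03 - 2024-05-21 16:07:00 = 1143 seconds (19 minutes)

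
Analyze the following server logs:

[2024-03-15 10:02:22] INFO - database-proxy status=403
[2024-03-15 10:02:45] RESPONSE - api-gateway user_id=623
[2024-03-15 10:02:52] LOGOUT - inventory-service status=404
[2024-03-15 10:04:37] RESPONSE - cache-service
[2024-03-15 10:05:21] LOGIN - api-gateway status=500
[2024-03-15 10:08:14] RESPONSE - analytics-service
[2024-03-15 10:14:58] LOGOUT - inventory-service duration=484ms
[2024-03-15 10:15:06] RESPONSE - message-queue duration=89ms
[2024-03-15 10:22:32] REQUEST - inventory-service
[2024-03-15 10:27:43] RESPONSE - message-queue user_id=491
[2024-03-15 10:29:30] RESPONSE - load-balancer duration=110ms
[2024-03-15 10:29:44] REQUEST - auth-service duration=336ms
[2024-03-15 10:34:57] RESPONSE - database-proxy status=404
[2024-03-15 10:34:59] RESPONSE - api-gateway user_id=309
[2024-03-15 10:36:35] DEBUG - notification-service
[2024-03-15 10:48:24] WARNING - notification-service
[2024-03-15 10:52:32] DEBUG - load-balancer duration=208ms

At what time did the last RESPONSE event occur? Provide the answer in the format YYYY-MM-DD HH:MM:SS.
2024-03-15 10:34:59

To find the last event:

1. Filter for all RESPONSE events
2. Sort by timestamp
3. Select the last one
4. Timestamp: 2024-03-15 10:34:59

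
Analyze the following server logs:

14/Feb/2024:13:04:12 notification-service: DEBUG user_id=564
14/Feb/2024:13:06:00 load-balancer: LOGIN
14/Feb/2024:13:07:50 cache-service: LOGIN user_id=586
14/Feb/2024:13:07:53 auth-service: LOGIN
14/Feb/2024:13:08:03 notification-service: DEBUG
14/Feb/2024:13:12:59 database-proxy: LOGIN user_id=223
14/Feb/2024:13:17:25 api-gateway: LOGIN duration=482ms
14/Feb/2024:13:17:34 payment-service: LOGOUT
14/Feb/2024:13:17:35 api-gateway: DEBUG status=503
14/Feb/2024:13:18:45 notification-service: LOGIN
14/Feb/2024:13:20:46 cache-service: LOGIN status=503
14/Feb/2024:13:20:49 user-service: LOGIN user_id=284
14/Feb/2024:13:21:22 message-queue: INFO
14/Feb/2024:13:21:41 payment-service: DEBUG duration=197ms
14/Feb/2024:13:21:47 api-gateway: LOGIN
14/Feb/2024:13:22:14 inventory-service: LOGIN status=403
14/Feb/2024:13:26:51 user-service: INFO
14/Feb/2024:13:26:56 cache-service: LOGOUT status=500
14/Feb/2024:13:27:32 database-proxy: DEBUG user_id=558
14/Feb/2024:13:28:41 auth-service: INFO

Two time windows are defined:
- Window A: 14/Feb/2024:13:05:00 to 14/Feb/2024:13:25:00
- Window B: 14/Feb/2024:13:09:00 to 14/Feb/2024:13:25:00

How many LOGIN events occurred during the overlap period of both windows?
7

To find overlap events:

1. Window A: 14/Feb/2024:13:05:00 to 14/Feb/2024:13:25:00
2. Window B: 14/Feb/2024:13:09:00 to 14/Feb/2024:13:25:00
3. Overlap period: 14/Feb/2024:13:09:00 to 14/Feb/2024:13:25:00
4. Count LOGIN events in overlap: 7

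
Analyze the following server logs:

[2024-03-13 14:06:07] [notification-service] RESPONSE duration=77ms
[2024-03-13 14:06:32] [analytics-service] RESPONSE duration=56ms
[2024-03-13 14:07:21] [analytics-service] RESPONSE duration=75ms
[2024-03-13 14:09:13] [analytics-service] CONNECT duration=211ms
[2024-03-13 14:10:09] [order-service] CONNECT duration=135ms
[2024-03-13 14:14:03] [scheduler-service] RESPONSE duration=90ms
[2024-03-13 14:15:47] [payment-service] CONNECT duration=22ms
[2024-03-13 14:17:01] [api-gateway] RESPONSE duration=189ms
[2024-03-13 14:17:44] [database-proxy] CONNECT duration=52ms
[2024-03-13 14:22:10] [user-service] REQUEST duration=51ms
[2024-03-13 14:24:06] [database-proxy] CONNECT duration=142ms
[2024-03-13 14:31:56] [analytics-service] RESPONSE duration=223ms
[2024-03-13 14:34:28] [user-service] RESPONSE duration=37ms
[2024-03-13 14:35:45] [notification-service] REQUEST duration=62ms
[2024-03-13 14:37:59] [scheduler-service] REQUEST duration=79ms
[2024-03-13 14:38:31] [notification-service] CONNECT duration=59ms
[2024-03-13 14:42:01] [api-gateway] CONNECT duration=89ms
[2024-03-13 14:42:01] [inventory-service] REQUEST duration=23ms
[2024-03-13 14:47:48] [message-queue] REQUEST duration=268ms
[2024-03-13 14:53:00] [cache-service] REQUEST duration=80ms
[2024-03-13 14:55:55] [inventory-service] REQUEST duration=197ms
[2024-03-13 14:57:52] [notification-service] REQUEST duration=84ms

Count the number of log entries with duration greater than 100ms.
7

To count timeouts:

1. Threshold: 100ms
2. Extract duration from each log entry
3. Count entries where duration > 100
4. Timeout count: 7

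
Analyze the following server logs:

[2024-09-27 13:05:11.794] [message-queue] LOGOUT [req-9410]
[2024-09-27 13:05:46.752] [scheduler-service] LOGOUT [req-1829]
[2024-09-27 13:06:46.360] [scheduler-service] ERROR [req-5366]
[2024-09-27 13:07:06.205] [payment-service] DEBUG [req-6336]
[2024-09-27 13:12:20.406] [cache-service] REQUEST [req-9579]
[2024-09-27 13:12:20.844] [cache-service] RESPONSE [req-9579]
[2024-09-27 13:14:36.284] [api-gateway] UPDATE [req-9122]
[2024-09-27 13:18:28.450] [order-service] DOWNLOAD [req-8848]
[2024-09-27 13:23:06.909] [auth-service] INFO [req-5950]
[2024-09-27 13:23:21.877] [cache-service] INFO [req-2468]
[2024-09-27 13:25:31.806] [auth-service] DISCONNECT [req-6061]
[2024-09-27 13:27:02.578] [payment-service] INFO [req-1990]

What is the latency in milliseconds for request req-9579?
438

To calculate latency:

1. Find REQUEST with id req-9579: 2024-09-27 13:12:20.406
2. Find RESPONSE with id req-9579: 2024-09-27 13:12:20.844
3. Latency: 2024-09-27 13:12:20.844 - 2024-09-27 13:12:20.406 = 438ms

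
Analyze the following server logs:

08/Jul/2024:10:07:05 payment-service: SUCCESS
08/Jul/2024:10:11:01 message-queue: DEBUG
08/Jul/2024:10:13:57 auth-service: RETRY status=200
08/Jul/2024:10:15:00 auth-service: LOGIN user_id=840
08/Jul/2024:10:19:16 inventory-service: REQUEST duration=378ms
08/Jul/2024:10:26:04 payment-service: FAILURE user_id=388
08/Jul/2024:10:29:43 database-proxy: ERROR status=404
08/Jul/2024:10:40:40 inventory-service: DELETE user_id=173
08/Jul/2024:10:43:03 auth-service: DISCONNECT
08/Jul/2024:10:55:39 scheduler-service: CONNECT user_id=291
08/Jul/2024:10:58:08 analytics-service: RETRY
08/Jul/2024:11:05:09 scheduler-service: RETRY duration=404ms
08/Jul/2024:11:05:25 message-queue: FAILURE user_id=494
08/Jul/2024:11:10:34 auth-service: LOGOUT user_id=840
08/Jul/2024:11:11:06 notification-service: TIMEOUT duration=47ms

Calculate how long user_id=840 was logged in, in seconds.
3334

To calculate session duration:

1. Find LOGIN event for user_id=840: 08/Jul/2024:10:15:00
2. Find LOGOUT event for user_id=840: 08/Jul/2024:11:10:34
3. Session duration: 08/Jul/2024:11:10:34 - 08/Jul/2024:10:15:00 = 3334 seconds (55 minutes)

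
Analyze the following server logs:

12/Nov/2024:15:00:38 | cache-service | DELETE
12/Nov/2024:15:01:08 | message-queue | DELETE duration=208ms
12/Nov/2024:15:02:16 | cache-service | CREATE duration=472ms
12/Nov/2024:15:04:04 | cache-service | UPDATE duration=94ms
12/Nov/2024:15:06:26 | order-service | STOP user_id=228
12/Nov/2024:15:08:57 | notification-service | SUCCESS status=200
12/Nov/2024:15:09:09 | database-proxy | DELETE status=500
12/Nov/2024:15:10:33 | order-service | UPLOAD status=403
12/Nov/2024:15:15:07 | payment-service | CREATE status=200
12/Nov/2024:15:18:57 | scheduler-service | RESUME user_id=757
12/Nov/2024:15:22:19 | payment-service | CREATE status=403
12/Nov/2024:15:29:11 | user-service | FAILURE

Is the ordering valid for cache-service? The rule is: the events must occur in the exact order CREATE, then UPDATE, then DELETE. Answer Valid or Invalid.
Invalid

To validate ordering:

1. Required order: CREATE → UPDATE → DELETE
2. Rule: the events must occur in the exact order CREATE, then UPDATE, then DELETE
3. Check actual order of events for cache-service
4. Result: Invalid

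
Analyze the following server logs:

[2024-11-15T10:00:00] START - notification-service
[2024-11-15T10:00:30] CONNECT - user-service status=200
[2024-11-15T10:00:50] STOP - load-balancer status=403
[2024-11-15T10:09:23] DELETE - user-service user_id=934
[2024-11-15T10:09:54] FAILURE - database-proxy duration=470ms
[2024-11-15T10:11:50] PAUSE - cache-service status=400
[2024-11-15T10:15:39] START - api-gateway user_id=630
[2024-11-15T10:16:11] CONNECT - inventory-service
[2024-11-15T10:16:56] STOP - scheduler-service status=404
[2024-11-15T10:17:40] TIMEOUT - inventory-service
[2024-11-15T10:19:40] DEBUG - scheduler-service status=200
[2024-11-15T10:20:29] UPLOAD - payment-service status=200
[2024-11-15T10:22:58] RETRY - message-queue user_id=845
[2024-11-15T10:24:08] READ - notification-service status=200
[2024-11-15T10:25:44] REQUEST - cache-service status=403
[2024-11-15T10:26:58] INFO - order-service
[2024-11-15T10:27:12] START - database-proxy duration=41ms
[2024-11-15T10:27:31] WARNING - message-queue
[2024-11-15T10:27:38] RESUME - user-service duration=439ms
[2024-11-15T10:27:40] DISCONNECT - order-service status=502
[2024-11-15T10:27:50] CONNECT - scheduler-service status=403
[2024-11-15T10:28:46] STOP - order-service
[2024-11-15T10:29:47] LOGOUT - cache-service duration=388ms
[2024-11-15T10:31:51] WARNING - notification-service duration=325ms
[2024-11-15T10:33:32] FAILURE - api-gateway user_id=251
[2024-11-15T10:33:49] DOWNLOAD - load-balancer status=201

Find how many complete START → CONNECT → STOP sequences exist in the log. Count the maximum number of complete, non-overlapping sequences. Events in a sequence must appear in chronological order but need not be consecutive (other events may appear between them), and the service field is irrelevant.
3

To count sequences:

1. Look for pattern: START → CONNECT → STOP
2. Greedily scan the log in chronological order, matching each sequence element in turn (ignoring service)
3. Each time the full pattern completes, increment the count and restart matching from the next event
4. Complete non-overlapping sequences found: 3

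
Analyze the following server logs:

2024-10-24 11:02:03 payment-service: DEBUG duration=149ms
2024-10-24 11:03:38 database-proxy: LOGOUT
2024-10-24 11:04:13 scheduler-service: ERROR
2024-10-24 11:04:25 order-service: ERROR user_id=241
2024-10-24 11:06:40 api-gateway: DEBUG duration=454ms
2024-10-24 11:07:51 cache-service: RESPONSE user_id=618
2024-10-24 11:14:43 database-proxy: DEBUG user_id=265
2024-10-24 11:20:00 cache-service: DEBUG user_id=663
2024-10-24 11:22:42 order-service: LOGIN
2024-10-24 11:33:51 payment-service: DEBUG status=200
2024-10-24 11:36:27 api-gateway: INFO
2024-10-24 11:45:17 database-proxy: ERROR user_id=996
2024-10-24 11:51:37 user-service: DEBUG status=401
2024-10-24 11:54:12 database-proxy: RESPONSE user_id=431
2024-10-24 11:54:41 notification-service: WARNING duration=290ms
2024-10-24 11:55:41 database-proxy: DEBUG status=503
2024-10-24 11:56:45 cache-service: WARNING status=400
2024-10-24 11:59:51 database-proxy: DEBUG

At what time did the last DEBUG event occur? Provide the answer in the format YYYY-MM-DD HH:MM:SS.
2024-10-24 11:59:51

To find the last event:

1. Filter for all DEBUG events
2. Sort by timestamp
3. Select the last one
4. Timestamp: 2024-10-24 11:59:51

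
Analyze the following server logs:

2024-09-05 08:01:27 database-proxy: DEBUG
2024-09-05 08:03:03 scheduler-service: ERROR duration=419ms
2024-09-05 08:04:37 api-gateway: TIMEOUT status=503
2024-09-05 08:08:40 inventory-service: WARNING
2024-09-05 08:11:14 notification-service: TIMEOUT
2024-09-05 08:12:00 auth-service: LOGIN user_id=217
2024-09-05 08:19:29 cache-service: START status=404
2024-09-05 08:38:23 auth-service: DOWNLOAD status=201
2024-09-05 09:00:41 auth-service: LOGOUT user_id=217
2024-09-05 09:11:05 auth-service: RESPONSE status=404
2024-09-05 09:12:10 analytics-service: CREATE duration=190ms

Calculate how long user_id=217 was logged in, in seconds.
2921

To calculate session duration:

1. Find LOGIN event for user_id=217: 2024-09-05 08:12:00
2. Find LOGOUT event for user_id=217: 2024-09-05 09:00:41
3. Session duration: 2024-09-05 09:00:41 - 2024-09-05 08:12:00 = 2921 seconds (48 minutes)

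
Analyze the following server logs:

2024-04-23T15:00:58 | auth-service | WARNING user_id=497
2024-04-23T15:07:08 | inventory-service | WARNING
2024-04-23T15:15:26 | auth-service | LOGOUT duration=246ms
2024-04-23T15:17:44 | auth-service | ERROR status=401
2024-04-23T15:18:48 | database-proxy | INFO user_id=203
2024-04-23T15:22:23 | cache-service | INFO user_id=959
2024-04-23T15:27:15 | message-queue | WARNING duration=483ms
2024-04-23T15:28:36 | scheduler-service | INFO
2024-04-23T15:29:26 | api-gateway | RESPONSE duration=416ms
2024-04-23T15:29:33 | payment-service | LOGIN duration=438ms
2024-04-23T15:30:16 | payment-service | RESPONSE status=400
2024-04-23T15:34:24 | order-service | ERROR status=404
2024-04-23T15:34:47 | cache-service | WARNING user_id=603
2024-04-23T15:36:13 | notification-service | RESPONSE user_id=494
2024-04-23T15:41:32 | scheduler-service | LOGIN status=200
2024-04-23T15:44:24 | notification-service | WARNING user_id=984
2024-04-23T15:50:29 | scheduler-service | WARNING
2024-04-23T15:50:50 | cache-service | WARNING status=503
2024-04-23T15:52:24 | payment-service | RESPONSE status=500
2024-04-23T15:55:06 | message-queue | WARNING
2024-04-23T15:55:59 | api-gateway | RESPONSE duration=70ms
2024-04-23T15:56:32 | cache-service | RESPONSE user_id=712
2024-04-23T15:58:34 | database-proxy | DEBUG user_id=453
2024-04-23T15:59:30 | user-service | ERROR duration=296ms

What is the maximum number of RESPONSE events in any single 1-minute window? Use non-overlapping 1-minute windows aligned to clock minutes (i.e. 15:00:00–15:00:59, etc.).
1

To find the burst window:

1. Divide the log period into non-overlapping 1-minute windows starting at 15:00
2. Count RESPONSE events in each window
3. Find the window with maximum count
4. Maximum events in a window: 1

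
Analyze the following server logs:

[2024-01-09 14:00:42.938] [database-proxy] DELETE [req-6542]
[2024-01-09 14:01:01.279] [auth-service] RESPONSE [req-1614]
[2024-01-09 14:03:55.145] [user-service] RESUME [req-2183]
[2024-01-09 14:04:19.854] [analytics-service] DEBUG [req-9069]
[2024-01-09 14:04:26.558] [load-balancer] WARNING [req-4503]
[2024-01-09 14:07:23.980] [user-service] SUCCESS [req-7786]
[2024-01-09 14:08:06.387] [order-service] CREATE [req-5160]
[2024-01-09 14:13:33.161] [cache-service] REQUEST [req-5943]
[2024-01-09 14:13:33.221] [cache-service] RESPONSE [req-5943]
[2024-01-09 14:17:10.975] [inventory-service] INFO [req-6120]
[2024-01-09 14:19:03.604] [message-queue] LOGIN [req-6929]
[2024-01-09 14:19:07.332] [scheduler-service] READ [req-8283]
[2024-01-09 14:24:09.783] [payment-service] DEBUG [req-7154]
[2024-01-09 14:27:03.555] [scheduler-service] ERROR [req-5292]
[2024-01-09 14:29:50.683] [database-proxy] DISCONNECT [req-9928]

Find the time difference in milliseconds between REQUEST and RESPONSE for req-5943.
60

To calculate latency:

1. Find REQUEST with id req-5943: 2024-01-09 14:13:33.161
2. Find RESPONSE with id req-5943: 2024-01-09 14:13:33.221
3. Latency: 2024-01-09 14:13:33.221 - 2024-01-09 14:13:33.161 = 60ms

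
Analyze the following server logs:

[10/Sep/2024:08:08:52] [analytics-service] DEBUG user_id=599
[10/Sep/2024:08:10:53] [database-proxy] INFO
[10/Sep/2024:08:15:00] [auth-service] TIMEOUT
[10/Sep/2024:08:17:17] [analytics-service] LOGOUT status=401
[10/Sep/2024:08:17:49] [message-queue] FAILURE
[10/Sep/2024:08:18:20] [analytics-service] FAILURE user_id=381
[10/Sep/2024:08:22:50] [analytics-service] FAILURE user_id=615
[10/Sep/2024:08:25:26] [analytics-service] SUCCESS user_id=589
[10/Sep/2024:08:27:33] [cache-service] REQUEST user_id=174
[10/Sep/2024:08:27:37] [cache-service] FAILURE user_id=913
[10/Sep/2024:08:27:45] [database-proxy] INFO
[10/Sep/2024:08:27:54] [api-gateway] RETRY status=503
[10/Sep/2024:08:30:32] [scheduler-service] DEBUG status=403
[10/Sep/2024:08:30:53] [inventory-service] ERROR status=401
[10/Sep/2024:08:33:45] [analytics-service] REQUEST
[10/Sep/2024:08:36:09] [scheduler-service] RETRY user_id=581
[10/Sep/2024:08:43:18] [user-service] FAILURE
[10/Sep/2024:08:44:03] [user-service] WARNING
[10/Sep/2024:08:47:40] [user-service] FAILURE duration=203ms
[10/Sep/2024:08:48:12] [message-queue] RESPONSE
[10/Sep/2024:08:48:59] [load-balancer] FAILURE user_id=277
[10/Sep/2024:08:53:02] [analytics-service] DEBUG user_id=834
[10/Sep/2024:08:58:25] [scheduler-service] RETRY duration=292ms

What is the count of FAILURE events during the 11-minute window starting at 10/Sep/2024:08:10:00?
2

To count events in the time window:

1. Window boundaries: 10/Sep/2024:08:10:00 to 10/Sep/2024:08:21:00
2. Filter for FAILURE events within this window
3. Count matching events: 2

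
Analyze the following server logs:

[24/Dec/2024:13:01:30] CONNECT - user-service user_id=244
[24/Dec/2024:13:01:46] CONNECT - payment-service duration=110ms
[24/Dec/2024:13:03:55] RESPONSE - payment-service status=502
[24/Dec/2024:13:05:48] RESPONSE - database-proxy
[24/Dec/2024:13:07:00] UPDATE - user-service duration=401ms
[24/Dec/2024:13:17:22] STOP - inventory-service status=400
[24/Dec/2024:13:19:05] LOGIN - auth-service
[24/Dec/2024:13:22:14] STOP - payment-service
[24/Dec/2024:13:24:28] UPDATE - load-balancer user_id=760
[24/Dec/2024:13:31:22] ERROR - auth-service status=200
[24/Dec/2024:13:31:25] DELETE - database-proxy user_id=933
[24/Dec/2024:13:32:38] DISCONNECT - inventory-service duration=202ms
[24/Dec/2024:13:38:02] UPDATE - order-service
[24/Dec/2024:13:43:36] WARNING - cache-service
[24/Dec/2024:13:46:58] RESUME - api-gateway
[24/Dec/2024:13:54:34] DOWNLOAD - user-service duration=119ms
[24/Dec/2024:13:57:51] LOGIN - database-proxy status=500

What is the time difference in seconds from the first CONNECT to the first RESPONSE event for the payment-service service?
129

To find the time between events:

1. Locate the first CONNECT event for payment-service: 24/Dec/2024:13:01:46
2. Locate the first RESPONSE event for payment-service: 24/Dec/2024:13:03:55
3. Calculate the difference: 24/Dec/2024:13:03:55 - 24/Dec/2024:13:01:46 = 129 seconds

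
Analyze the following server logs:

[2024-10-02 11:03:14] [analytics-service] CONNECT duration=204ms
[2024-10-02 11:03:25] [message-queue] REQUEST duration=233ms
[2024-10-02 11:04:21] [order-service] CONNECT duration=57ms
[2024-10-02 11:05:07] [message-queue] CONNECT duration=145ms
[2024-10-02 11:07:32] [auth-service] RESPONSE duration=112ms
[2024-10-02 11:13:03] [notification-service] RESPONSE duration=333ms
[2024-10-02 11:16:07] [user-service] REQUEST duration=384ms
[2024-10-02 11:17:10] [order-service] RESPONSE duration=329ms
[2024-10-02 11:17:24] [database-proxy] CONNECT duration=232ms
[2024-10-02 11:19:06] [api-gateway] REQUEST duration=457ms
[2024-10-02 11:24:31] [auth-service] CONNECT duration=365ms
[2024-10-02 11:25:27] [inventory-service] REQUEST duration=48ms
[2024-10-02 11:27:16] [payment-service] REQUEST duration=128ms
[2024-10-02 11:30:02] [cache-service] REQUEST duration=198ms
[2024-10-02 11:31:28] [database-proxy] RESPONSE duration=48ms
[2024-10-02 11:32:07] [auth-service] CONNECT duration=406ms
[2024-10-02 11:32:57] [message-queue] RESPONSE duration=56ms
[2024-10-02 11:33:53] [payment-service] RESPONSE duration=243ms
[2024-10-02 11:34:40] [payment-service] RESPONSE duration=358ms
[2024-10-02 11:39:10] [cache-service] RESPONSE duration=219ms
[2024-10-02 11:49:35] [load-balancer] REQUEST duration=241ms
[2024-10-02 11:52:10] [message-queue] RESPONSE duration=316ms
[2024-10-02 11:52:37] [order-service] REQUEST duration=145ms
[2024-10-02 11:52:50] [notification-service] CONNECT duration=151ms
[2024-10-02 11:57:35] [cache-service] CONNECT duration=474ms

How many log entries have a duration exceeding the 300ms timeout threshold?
9

To count timeouts:

1. Threshold: 300ms
2. Extract duration from each log entry
3. Count entries where duration > 300
4. Timeout count: 9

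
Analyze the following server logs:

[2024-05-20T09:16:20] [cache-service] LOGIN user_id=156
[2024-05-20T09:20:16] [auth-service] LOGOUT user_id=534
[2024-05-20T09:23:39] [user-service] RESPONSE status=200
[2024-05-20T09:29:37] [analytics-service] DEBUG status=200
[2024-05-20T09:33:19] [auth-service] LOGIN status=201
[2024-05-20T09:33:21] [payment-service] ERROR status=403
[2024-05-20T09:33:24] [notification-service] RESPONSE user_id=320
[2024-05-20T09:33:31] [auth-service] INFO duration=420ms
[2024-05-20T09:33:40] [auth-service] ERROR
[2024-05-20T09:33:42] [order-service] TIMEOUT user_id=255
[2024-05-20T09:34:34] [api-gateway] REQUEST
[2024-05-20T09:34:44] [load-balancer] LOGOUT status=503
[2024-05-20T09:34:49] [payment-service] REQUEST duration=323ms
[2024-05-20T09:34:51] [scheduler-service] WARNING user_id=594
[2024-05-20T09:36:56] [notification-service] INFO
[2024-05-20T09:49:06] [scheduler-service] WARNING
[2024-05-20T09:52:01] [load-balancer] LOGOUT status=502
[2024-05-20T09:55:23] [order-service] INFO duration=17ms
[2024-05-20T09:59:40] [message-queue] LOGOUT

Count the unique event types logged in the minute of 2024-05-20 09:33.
5

To count unique event types:

1. Filter events in the minute starting at 2024-05-20 09:33
2. Extract event types from matching entries
3. Count unique types: 5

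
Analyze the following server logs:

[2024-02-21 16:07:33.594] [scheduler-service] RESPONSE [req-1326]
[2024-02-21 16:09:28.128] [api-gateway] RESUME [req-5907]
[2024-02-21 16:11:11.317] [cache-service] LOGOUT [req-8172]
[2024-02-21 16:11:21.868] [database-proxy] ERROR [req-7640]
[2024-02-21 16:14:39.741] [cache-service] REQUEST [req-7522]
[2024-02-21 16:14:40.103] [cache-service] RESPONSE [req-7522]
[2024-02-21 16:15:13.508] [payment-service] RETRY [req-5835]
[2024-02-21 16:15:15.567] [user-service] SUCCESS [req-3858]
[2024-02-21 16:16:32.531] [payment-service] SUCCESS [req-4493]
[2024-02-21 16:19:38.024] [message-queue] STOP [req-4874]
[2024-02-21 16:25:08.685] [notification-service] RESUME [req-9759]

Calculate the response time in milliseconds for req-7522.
362

To calculate latency:

1. Find REQUEST with id req-7522: 2024-02-21 16:14:39.741
2. Find RESPONSE with id req-7522: 2024-02-21 16:14:40.103
3. Latency: 2024-02-21 16:14:40.103 - 2024-02-21 16:14:39.741 = 362ms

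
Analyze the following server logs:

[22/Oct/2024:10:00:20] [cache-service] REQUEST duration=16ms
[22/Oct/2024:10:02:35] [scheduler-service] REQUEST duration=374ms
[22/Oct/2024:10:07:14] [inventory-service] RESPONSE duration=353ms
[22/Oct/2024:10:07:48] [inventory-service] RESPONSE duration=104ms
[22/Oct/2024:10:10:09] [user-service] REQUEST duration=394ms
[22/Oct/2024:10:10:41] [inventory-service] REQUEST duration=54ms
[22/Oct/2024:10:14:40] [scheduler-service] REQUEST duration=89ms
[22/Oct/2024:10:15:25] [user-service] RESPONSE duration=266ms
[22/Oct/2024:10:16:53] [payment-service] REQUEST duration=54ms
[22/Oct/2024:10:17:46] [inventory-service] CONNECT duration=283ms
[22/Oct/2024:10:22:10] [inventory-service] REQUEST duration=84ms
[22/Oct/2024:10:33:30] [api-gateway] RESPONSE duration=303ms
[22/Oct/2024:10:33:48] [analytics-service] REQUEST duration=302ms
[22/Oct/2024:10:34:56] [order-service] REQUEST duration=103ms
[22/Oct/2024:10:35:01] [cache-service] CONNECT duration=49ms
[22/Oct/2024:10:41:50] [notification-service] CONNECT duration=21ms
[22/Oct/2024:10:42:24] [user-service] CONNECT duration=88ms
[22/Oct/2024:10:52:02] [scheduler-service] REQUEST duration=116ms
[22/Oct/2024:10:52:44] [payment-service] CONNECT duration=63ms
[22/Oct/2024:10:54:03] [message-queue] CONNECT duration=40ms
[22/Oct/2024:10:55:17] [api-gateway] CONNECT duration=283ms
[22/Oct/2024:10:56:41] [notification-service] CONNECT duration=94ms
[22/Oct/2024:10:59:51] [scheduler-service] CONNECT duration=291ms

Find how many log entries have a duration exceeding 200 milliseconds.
9

To count timeouts:

1. Threshold: 200ms
2. Extract duration from each log entry
3. Count entries where duration > 200
4. Timeout count: 9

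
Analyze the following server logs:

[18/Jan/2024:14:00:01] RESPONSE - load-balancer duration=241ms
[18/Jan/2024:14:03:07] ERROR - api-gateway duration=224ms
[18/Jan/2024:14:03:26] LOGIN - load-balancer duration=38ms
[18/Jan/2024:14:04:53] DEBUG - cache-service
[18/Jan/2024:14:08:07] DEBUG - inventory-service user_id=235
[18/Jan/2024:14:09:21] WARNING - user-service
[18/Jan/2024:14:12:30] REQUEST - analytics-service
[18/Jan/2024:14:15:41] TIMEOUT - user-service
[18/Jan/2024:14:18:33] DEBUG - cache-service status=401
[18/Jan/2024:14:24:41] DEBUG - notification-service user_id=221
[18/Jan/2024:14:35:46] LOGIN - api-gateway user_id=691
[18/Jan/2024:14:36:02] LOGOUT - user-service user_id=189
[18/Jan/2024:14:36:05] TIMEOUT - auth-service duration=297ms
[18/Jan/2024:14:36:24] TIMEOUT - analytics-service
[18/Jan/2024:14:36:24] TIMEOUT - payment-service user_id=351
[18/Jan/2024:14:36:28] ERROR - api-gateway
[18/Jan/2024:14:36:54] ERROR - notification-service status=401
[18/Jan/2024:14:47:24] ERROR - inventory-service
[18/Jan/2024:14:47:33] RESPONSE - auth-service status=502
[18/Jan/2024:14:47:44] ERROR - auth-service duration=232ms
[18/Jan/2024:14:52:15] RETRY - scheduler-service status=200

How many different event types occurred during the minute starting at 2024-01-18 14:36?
3

To count unique event types:

1. Filter events in the minute starting at 2024-01-18 14:36
2. Extract event types from matching entries
3. Count unique types: 3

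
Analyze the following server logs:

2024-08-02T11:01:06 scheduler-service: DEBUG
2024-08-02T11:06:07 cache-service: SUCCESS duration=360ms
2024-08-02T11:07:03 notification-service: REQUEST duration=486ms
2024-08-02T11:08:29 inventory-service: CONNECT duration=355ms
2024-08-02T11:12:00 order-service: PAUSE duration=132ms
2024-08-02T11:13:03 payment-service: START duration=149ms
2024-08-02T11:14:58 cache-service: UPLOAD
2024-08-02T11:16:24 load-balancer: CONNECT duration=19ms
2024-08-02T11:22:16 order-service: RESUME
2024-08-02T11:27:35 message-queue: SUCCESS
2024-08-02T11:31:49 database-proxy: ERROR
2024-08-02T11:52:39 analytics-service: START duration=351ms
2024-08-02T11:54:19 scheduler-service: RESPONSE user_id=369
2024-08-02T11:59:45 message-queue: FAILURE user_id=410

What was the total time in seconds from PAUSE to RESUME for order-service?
616

To calculate state duration:

1. Find PAUSE event for order-service: 2024-08-02T11:12:00
2. Find RESUME event for order-service: 2024-08-02T11:22:16
3. Calculate duration: 2024-08-02T11:22:16 - 2024-08-02T11:12:00 = 616 seconds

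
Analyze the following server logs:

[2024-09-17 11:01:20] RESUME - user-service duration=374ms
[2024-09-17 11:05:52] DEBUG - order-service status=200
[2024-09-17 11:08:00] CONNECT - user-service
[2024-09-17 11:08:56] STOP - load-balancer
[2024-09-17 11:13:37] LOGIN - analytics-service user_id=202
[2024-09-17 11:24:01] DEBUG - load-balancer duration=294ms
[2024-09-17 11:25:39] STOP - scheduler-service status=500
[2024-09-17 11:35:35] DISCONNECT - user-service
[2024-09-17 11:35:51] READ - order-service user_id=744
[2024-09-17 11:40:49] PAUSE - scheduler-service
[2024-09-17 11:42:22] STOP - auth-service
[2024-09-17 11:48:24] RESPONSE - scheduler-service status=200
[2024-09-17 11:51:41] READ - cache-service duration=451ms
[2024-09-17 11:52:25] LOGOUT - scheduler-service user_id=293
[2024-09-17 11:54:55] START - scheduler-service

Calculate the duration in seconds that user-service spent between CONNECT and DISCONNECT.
1655

To calculate state duration:

1. Find CONNECT event for user-service: 2024-09-17 11:08:00
2. Find DISCONNECT event for user-service: 2024-09-17 11:35:35
3. Calculate duration: 2024-09-17 11:35:35 - 2024-09-17 11:08:00 = 1655 seconds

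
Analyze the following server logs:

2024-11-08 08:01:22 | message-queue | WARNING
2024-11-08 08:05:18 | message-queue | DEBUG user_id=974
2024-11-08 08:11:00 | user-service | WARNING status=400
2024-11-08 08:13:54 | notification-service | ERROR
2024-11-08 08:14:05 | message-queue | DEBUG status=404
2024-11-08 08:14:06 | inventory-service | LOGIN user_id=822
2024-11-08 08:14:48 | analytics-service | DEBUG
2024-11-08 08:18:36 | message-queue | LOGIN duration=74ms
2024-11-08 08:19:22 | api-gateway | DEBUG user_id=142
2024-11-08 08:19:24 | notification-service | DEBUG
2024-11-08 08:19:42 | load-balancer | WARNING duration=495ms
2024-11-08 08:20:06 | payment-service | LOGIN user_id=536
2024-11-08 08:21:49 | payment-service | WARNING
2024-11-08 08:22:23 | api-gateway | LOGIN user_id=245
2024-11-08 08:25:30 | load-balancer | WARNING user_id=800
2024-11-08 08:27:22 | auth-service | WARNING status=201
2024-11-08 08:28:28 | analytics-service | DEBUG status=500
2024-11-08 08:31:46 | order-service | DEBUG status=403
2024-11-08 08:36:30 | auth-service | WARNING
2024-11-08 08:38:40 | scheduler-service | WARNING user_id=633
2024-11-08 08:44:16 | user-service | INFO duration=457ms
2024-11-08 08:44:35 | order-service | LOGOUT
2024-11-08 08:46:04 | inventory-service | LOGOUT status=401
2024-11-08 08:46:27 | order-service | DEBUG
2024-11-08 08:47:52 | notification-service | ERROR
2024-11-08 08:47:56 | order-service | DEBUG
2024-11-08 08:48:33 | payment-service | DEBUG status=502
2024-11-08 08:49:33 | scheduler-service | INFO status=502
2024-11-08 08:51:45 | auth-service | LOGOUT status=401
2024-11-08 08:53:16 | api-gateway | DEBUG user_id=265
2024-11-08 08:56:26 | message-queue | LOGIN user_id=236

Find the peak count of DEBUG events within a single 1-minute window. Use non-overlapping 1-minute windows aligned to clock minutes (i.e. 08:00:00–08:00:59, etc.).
2

To find the burst window:

1. Divide the log period into non-overlapping 1-minute windows starting at 08:00
2. Count DEBUG events in each window
3. Find the window with maximum count
4. Maximum events in a window: 2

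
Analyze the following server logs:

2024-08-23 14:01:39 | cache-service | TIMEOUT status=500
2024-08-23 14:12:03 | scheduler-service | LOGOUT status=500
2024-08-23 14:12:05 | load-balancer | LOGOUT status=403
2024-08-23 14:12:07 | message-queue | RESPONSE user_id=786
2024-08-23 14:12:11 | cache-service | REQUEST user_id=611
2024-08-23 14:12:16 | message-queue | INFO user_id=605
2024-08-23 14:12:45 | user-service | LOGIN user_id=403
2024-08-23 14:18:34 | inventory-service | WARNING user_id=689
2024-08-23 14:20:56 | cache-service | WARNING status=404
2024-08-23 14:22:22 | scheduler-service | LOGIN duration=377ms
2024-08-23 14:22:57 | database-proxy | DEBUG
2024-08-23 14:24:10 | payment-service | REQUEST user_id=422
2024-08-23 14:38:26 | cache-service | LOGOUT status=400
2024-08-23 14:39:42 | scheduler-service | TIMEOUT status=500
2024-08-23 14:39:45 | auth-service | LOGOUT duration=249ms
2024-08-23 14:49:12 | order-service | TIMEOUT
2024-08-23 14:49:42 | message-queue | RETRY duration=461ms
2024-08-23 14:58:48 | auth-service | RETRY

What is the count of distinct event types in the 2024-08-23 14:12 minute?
5

To count unique event types:

1. Filter events in the minute starting at 2024-08-23 14:12
2. Extract event types from matching entries
3. Count unique types: 5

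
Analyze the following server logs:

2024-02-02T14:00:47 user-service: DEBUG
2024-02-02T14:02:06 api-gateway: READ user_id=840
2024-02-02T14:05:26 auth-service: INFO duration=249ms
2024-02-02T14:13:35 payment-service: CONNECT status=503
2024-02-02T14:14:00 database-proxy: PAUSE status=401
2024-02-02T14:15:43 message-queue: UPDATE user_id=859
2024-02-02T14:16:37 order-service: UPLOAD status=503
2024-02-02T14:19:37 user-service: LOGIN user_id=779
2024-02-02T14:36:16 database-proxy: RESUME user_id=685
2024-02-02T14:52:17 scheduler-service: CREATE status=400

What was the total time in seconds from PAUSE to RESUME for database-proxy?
1336

To calculate state duration:

1. Find PAUSE event for database-proxy: 2024-02-02T14:14:00
2. Find RESUME event for database-proxy: 2024-02-02T14:36:16
3. Calculate duration: 2024-02-02T14:36:16 - 2024-02-02T14:14:00 = 1336 seconds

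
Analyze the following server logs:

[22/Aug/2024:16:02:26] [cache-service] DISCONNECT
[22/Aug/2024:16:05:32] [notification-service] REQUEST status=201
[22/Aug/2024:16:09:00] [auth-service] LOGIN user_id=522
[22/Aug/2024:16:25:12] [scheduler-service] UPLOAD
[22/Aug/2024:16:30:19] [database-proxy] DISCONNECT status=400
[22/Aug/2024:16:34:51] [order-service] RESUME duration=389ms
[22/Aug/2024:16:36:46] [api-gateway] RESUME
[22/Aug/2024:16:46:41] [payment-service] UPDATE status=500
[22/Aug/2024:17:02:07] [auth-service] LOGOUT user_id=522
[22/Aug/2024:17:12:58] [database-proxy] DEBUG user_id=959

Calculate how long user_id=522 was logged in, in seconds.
3187

To calculate session duration:

1. Find LOGIN event for user_id=522: 22/Aug/2024:16:09:00
2. Find LOGOUT event for user_id=522: 22/Aug/2024:17:02:07
3. Session duration: 22/Aug/2024:17:02:07 - 22/Aug/2024:16:09:00 = 3187 seconds (53 minutes)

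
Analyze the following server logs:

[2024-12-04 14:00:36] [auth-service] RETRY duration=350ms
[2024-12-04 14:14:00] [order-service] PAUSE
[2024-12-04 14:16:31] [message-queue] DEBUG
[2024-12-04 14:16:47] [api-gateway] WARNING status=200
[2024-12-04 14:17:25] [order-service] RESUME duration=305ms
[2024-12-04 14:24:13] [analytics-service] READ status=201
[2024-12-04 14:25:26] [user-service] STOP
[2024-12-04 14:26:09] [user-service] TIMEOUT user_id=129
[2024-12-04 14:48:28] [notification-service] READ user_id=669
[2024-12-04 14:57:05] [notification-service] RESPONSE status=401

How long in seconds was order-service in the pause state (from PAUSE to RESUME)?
205

To calculate state duration:

1. Find PAUSE event for order-service: 2024-12-04 14:14:00
2. Find RESUME event for order-service: 2024-12-04 14:17:25
3. Calculate duration: 2024-12-04 14:17:25 - 2024-12-04 14:14:00 = 205 seconds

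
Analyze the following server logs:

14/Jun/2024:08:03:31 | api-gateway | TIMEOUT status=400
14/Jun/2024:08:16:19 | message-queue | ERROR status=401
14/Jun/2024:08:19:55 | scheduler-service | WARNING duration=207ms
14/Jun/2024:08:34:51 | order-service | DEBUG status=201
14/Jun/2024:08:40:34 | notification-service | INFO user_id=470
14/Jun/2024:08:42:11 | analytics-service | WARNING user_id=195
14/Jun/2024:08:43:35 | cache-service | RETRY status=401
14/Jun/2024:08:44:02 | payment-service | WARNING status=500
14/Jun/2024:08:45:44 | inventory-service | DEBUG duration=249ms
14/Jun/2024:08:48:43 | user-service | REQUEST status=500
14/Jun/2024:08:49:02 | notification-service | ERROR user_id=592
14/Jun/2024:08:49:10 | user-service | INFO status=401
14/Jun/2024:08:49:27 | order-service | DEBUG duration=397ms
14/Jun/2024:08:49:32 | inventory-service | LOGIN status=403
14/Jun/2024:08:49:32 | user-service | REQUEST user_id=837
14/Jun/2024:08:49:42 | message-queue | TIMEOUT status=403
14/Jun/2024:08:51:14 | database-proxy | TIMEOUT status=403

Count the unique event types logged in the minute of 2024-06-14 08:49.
6

To count unique event types:

1. Filter events in the minute starting at 2024-06-14 08:49
2. Extract event types from matching entries
3. Count unique types: 6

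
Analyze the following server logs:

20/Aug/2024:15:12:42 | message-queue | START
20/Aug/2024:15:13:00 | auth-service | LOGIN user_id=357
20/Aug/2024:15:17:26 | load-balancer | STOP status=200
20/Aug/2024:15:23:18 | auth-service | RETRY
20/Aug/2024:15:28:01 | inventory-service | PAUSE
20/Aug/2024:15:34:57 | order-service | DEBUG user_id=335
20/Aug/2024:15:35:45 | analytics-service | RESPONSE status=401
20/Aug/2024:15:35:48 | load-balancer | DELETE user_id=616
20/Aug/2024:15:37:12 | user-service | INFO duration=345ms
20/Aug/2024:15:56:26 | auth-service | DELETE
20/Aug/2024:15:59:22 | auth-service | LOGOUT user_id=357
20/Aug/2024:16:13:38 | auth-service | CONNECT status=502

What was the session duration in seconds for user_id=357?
2782

To calculate session duration:

1. Find LOGIN event for user_id=357: 20/Aug/2024:15:13:00
2. Find LOGOUT event for user_id=357: 20/Aug/2024:15:59:22
3. Session duration: 20/Aug/2024:15:59:22 - 20/Aug/2024:15:13:00 = 2782 seconds (46 minutes)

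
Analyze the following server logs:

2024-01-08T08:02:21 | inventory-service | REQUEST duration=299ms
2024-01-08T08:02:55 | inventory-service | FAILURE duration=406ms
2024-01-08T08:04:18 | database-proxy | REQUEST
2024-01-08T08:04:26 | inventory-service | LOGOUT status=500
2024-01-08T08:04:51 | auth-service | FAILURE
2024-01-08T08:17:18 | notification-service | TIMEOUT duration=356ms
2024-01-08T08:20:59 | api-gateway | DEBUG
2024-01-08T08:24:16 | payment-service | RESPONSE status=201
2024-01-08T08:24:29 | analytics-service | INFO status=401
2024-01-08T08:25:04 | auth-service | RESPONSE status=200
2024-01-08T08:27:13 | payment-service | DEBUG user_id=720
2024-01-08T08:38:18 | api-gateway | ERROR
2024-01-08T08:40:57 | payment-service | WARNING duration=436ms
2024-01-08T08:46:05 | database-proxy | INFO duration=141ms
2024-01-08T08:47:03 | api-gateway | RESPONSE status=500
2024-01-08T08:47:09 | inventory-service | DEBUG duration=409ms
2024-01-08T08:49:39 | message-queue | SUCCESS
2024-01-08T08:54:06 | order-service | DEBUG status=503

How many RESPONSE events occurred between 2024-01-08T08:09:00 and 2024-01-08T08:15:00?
0

To count events in the time window:

1. Window boundaries: 2024-01-08T08:09:00 to 2024-01-08T08:15:00
2. Filter for RESPONSE events within this window
3. Count matching events: 0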